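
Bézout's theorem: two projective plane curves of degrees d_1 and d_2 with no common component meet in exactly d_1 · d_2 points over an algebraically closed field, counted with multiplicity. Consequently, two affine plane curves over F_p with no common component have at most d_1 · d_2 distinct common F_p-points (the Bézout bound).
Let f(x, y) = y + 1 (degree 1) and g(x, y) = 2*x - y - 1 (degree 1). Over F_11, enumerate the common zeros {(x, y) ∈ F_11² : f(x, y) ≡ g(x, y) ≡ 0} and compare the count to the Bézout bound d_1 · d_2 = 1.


Common zeros: {(0, 10)}; count = 1; Bézout bound = 1.

deg(f) = 1, deg(g) = 1, so Bézout bound = 1.
Scan x ∈ F_11. For each x, list the y ∈ F_11 with f(x, y) ≡ 0 and those with g(x, y) ≡ 0 (mod 11); the common zeros in that column are the intersection.
  x = 0: f ≡ 0 at y ∈ {10}; g ≡ 0 at y ∈ {10}; common: {10}.
  x = 1: f ≡ 0 at y ∈ {10}; g ≡ 0 at y ∈ {1}; common: ∅.
  x = 2: f ≡ 0 at y ∈ {10}; g ≡ 0 at y ∈ {3}; common: ∅.
  x = 3: f ≡ 0 at y ∈ {10}; g ≡ 0 at y ∈ {5}; common: ∅.
  x = 4: f ≡ 0 at y ∈ {10}; g ≡ 0 at y ∈ {7}; common: ∅.
  x = 5: f ≡ 0 at y ∈ {10}; g ≡ 0 at y ∈ {9}; common: ∅.
  x = 6: f ≡ 0 at y ∈ {10}; g ≡ 0 at y ∈ {0}; common: ∅.
  x = 7: f ≡ 0 at y ∈ {10}; g ≡ 0 at y ∈ {2}; common: ∅.
  x = 8: f ≡ 0 at y ∈ {10}; g ≡ 0 at y ∈ {4}; common: ∅.
  x = 9: f ≡ 0 at y ∈ {10}; g ≡ 0 at y ∈ {6}; common: ∅.
  x = 10: f ≡ 0 at y ∈ {10}; g ≡ 0 at y ∈ {8}; common: ∅.
Collecting: common zeros = {(0, 10)}, so the count is 1.
Comparison with the Bézout bound: 1 ≤ 1 = deg(f)·deg(g), as expected for curves with no common component (the bound is attained).


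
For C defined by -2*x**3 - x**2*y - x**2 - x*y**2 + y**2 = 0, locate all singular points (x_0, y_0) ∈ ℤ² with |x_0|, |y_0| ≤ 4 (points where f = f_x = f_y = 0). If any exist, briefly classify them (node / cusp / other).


Singular points: {(0, 0)}; classification: node.

Compute partial derivatives:
  f_x = -6*x**2 - 2*x*y - 2*x - y**2.
  f_y = -x**2 - 2*x*y + 2*y.
Scan x_0 ∈ {−4, ..., 4}. For each x_0, f_y(x_0, y) is a polynomial in y; find its integer roots y ∈ {−4, ..., 4}, then test f_x and f at those candidates.
  x = -4: f_y(-4, y) = 10*y - 16; no integer root y with |y| ≤ 4.
  x = -3: f_y(-3, y) = 8*y - 9; no integer root y with |y| ≤ 4.
  x = -2: f_y(-2, y) = 6*y - 4; no integer root y with |y| ≤ 4.
  x = -1: f_y(-1, y) = 4*y - 1; no integer root y with |y| ≤ 4.
  x = 0: f_y(0, y) = 2*y; vanishes at y ∈ {0}. (0, 0): f_x = 0, f = 0 — SINGULAR.
  x = 1: f_y(1, y) = -1; no integer root y with |y| ≤ 4.
  x = 2: f_y(2, y) = -2*y - 4; vanishes at y ∈ {-2}. (2, -2): f_x = -24 ≠ 0.
  x = 3: f_y(3, y) = -4*y - 9; no integer root y with |y| ≤ 4.
  x = 4: f_y(4, y) = -6*y - 16; no integer root y with |y| ≤ 4.
Only singular point on the grid: (0, 0).
Classify: substitute x = 0 + u, y = 0 + v and expand: f = -2*u**3 - u**2*v - u**2 - u*v**2 + v**2.
No constant or linear terms (consistent with a singular point). Quadratic part: -u**2 + v**2. Cubic part: -2*u**3 - u**2*v - u*v**2.
The quadratic part v**2 - u**2 = (v − u)(v + u) splits into two distinct linear factors, so there are two distinct tangent lines y − 0 = ±(x − 0) — this is a node (ordinary double point).
Classification: node.


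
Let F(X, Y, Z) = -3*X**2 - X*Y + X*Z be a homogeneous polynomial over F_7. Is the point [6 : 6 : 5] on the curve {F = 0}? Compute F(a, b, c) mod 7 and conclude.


F(6,6,5) ≡ 5 (mod 7); P is NOT on the curve.

Evaluate F(6, 6, 5) term-by-term (mod 7).
  -3*X**2 ↦ -3·36·1·1 = -108
  -X*Y ↦ -1·6·6·1 = -36
  X*Z ↦ 1·6·1·5 = 30
Sum: F(6, 6, 5) = (-108) + (-36) + (30) = -114.
Reducing mod 7: -114 ≡ 5 (mod 7).
Since F(a, b, c) ≡ 5 ≠ 0 (mod 7), P does NOT lie on the curve.


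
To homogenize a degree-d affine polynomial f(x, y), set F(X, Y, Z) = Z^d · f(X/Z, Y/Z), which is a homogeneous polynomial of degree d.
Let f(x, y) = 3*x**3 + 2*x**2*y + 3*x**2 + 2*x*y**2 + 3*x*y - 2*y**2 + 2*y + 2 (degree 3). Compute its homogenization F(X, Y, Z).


F(X, Y, Z) = 3*X**3 + 2*X**2*Y + 3*X**2*Z + 2*X*Y**2 + 3*X*Y*Z - 2*Y**2*Z + 2*Y*Z**2 + 2*Z**3

deg(f) = 3.
Substitute x = X/Z, y = Y/Z into f, then multiply by Z^3.
  monomial 3·x^3·y^0 ↦ 3·X^3·Y^0·Z^0.
  monomial 2·x^2·y^1 ↦ 2·X^2·Y^1·Z^0.
  monomial 3·x^2·y^0 ↦ 3·X^2·Y^0·Z^1.
  monomial 2·x^1·y^2 ↦ 2·X^1·Y^2·Z^0.
  monomial 3·x^1·y^1 ↦ 3·X^1·Y^1·Z^1.
  monomial -2·x^0·y^2 ↦ -2·X^0·Y^2·Z^1.
  monomial 2·x^0·y^1 ↦ 2·X^0·Y^1·Z^2.
  monomial 2·x^0·y^0 ↦ 2·X^0·Y^0·Z^3.
Collecting: F(X, Y, Z) = 3*X**3 + 2*X**2*Y + 3*X**2*Z + 2*X*Y**2 + 3*X*Y*Z - 2*Y**2*Z + 2*Y*Z**2 + 2*Z**3.


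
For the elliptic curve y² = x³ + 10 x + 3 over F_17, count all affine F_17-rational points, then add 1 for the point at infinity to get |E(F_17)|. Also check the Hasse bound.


Affine points = {(3, 3), (3, 14), (5, 5), (5, 12), (7, 5), (7, 12), (8, 0), (10, 7), (10, 10), (11, 4), (11, 13), (12, 7), (12, 10), (13, 1), (13, 16), (15, 3), (15, 14), (16, 3), (16, 14)}; affine count = 19; |E(F_17)| = 20.

Discriminant check: Δ ∝ 4a³ + 27b² = 4·10³ + 27·3² = 4·1000 + 27·9 ≡ 10 (mod 17). Nonzero ⇒ E is nonsingular.
For each x ∈ F_17, compute rhs = x³ + 10·x + 3 mod 17, then count y ∈ F_17 with y² ≡ rhs.
  x = 0: rhs = 3, matching y values: none (0 points).
  x = 1: rhs = 14, matching y values: none (0 points).
  x = 2: rhs = 14, matching y values: none (0 points).
  x = 3: rhs = 9, matching y values: 3, 14 (2 points).
  x = 4: rhs = 5, matching y values: none (0 points).
  x = 5: rhs = 8, matching y values: 5, 12 (2 points).
  x = 6: rhs = 7, matching y values: none (0 points).
  x = 7: rhs = 8, matching y values: 5, 12 (2 points).
  x = 8: rhs = 0, matching y values: 0 (1 points).
  x = 9: rhs = 6, matching y values: none (0 points).
  x = 10: rhs = 15, matching y values: 7, 10 (2 points).
  x = 11: rhs = 16, matching y values: 4, 13 (2 points).
  x = 12: rhs = 15, matching y values: 7, 10 (2 points).
  x = 13: rhs = 1, matching y values: 1, 16 (2 points).
  x = 14: rhs = 14, matching y values: none (0 points).
  x = 15: rhs = 9, matching y values: 3, 14 (2 points).
  x = 16: rhs = 9, matching y values: 3, 14 (2 points).
Total affine count: 19.
Full point count |E(F_17)| = 19 + 1 = 20.
Hasse bound: |20 − (17+1)| = |2| = 2 ≤ 2√17 ≈ 8.2462 ✓.


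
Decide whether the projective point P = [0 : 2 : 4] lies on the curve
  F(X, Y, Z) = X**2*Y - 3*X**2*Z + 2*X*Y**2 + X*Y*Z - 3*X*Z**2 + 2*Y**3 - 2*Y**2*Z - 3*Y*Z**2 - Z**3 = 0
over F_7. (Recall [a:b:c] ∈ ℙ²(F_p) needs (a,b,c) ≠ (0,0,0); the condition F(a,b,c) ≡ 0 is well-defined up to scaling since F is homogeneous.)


F(0,2,4) ≡ 6 (mod 7); P is NOT on the curve.

Evaluate F(0, 2, 4) term-by-term (mod 7).
  X**2*Y ↦ 1·0·2·1 = 0
  -3*X**2*Z ↦ -3·0·1·4 = 0
  2*X*Y**2 ↦ 2·0·4·1 = 0
  X*Y*Z ↦ 1·0·2·4 = 0
  -3*X*Z**2 ↦ -3·0·1·16 = 0
  2*Y**3 ↦ 2·1·8·1 = 16
  -2*Y**2*Z ↦ -2·1·4·4 = -32
  -3*Y*Z**2 ↦ -3·1·2·16 = -96
  -Z**3 ↦ -1·1·1·64 = -64
Sum: F(0, 2, 4) = (0) + (0) + (0) + (0) + (0) + (16) + (-32) + (-96) + (-64) = -176.
Reducing mod 7: -176 ≡ 6 (mod 7).
Since F(a, b, c) ≡ 6 ≠ 0 (mod 7), P does NOT lie on the curve.


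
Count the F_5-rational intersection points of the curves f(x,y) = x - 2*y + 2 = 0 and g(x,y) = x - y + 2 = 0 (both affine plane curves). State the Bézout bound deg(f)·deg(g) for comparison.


Common zeros: {(3, 0)}; count = 1; Bézout bound = 1.

deg(f) = 1, deg(g) = 1, so Bézout bound = 1.
Scan x ∈ F_5. For each x, list the y ∈ F_5 with f(x, y) ≡ 0 and those with g(x, y) ≡ 0 (mod 5); the common zeros in that column are the intersection.
  x = 0: f ≡ 0 at y ∈ {1}; g ≡ 0 at y ∈ {2}; common: ∅.
  x = 1: f ≡ 0 at y ∈ {4}; g ≡ 0 at y ∈ {3}; common: ∅.
  x = 2: f ≡ 0 at y ∈ {2}; g ≡ 0 at y ∈ {4}; common: ∅.
  x = 3: f ≡ 0 at y ∈ {0}; g ≡ 0 at y ∈ {0}; common: {0}.
  x = 4: f ≡ 0 at y ∈ {3}; g ≡ 0 at y ∈ {1}; common: ∅.
Collecting: common zeros = {(3, 0)}, so the count is 1.
Comparison with the Bézout bound: 1 ≤ 1 = deg(f)·deg(g), as expected for curves with no common component (the bound is attained).


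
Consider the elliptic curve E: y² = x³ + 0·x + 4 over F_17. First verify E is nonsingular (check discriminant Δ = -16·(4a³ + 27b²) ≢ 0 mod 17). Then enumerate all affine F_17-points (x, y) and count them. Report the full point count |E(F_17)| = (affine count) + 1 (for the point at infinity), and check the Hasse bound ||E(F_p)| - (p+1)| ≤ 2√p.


Affine points = {(0, 2), (0, 15), (4, 0), (6, 4), (6, 13), (9, 6), (9, 11), (10, 1), (10, 16), (11, 3), (11, 14), (12, 7), (12, 10), (13, 5), (13, 12), (15, 8), (15, 9)}; affine count = 17; |E(F_17)| = 18.

Discriminant check: Δ ∝ 4a³ + 27b² = 4·0³ + 27·4² = 4·0 + 27·16 ≡ 7 (mod 17). Nonzero ⇒ E is nonsingular.
For each x ∈ F_17, compute rhs = x³ + 0·x + 4 mod 17, then count y ∈ F_17 with y² ≡ rhs.
  x = 0: rhs = 4, matching y values: 2, 15 (2 points).
  x = 1: rhs = 5, matching y values: none (0 points).
  x = 2: rhs = 12, matching y values: none (0 points).
  x = 3: rhs = 14, matching y values: none (0 points).
  x = 4: rhs = 0, matching y values: 0 (1 points).
  x = 5: rhs = 10, matching y values: none (0 points).
  x = 6: rhs = 16, matching y values: 4, 13 (2 points).
  x = 7: rhs = 7, matching y values: none (0 points).
  x = 8: rhs = 6, matching y values: none (0 points).
  x = 9: rhs = 2, matching y values: 6, 11 (2 points).
  x = 10: rhs = 1, matching y values: 1, 16 (2 points).
  x = 11: rhs = 9, matching y values: 3, 14 (2 points).
  x = 12: rhs = 15, matching y values: 7, 10 (2 points).
  x = 13: rhs = 8, matching y values: 5, 12 (2 points).
  x = 14: rhs = 11, matching y values: none (0 points).
  x = 15: rhs = 13, matching y values: 8, 9 (2 points).
  x = 16: rhs = 3, matching y values: none (0 points).
Total affine count: 17.
Full point count |E(F_17)| = 17 + 1 = 18.
Hasse bound: |18 − (17+1)| = |0| = 0 ≤ 2√17 ≈ 8.2462 ✓.


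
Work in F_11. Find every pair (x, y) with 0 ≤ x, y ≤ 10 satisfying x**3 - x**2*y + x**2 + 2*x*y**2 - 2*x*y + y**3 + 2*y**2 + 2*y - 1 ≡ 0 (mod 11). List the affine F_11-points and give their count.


Affine F_11-points: {(1, 9), (2, 0), (2, 6), (2, 10), (3, 10), (4, 10), (6, 1), (7, 2), (8, 7), (10, 7)}; count = 10.

For each of the 121 pairs (x, y) ∈ F_11², evaluate f(x, y) mod 11. Record the zeros.
  x = 0: [0↦10, 1↦4, 2↦8, 3↦6, 4↦4, 5↦8, 6↦2, 7↦3, 8↦6, 9↦6, 10↦9]  zeros at y ∈ ∅
  x = 1: [0↦1, 1↦5, 2↦1, 3↦6, 4↦4, 5↦1, 6↦3, 7↦5, 8↦2, 9↦0, 10↦5]  zeros at y ∈ {9}
  x = 2: [0↦0, 1↦1, 2↦9, 3↦8, 4↦4, 5↦3, 6↦0, 7↦1, 8↦1, 9↦6, 10↦0]  zeros at y ∈ {0, 6, 10}
  x = 3: [0↦2, 1↦9, 2↦5, 3↦7, 4↦10, 5↦9, 6↦10, 7↦8, 8↦9, 9↦8, 10↦0]  zeros at y ∈ {10}
  x = 4: [0↦2, 1↦2, 2↦6, 3↦9, 4↦6, 5↦3, 6↦6, 7↦10, 8↦10, 9↦1, 10↦0]  zeros at y ∈ {10}
  x = 5: [0↦6, 1↦8, 2↦7, 3↦9, 4↦9, 5↦2, 6↦5, 7↦2, 8↦10, 9↦2, 10↦6]  zeros at y ∈ ∅
  x = 6: [0↦9, 1↦0, 2↦3, 3↦2, 4↦3, 5↦1, 6↦2, 7↦1, 8↦4, 9↦6, 10↦2]  zeros at y ∈ {1}
  x = 7: [0↦6, 1↦6, 2↦0, 3↦5, 4↦5, 5↦6, 6↦3, 7↦2, 8↦9, 9↦8, 10↦5]  zeros at y ∈ {2}
  x = 8: [0↦3, 1↦10, 2↦4, 3↦2, 4↦10, 5↦1, 6↦3, 7↦0, 8↦9, 9↦3, 10↦10]  zeros at y ∈ {7}
  x = 9: [0↦6, 1↦7, 2↦10, 3↦10, 4↦2, 5↦3, 6↦8, 7↦1, 8↦10, 9↦8, 10↦1]  zeros at y ∈ ∅
  x = 10: [0↦10, 1↦3, 2↦2, 3↦2, 4↦9, 5↦7, 6↦2, 7↦0, 8↦7, 9↦7, 10↦6]  zeros at y ∈ {7}
Collecting zeros: affine points = {(1, 9), (2, 0), (2, 6), (2, 10), (3, 10), (4, 10), (6, 1), (7, 2), (8, 7), (10, 7)}.
Total count |C(F_11)_aff| = 10.


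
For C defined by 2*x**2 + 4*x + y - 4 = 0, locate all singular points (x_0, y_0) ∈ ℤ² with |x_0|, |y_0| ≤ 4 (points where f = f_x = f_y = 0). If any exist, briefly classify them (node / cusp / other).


No singular points in the scanned grid; C is smooth there.

Compute partial derivatives:
  f_x = 4*x + 4.
  f_y = 1.
f_y = 1 is a nonzero constant, so f_y never vanishes: no point (x, y) can satisfy f = f_x = f_y = 0. In particular no (x, y) ∈ {−4, ..., 4}² is singular; the curve is smooth.


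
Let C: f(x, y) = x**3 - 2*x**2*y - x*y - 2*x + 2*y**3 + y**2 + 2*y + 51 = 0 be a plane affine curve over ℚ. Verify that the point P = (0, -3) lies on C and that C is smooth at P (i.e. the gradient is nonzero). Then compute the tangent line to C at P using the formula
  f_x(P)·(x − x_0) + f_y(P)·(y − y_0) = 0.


Tangent line at P: x + 50*y + 150 = 0.

Step 1: f(0, -3) = 0, so P lies on C.
Step 2: partial derivatives
  f_x(x, y) = 3*x**2 - 4*x*y - y - 2, f_y(x, y) = -2*x**2 - x + 6*y**2 + 2*y + 2.
  f_x(P) = 1, f_y(P) = 50 (gradient nonzero, so P is smooth).
Step 3: tangent line at P: 1·(x − 0) + 50·(y − -3) = 0.
Expanding: x + 50*y + 150 = 0.


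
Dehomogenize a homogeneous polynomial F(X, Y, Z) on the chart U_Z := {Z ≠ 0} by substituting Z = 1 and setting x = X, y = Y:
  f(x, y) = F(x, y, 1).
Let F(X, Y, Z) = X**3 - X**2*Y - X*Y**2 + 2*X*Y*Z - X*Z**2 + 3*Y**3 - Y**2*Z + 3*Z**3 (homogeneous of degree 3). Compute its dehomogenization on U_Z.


f(x, y) = x**3 - x**2*y - x*y**2 + 2*x*y - x + 3*y**3 - y**2 + 3

On U_Z we set Z = 1. Each monomial c·X^i·Y^j·Z^k in F becomes c·x^i·y^j·1^k = c·x^i·y^j.
Substituting Z = 1: F(X, Y, 1) = x**3 - x**2*y - x*y**2 + 2*x*y - x + 3*y**3 - y**2 + 3.
Note: deg(f) ≤ deg(F) = 3; strict inequality happens when F is divisible by Z (lost terms).


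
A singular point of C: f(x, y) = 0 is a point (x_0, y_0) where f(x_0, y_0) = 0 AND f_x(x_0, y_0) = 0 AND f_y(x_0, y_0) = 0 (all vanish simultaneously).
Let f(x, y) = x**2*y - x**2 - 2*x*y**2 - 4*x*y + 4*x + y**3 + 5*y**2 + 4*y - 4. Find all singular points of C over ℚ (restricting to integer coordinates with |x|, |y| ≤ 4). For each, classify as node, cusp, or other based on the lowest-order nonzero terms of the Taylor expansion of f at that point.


Singular points: {(2, 0)}; classification: node.

Compute partial derivatives:
  f_x = 2*x*y - 2*x - 2*y**2 - 4*y + 4.
  f_y = x**2 - 4*x*y - 4*x + 3*y**2 + 10*y + 4.
Scan x_0 ∈ {−4, ..., 4}. For each x_0, f_y(x_0, y) is a polynomial in y; find its integer roots y ∈ {−4, ..., 4}, then test f_x and f at those candidates.
  x = -4: f_y(-4, y) = 3*y**2 + 26*y + 36; no integer root y with |y| ≤ 4.
  x = -3: f_y(-3, y) = 3*y**2 + 22*y + 25; no integer root y with |y| ≤ 4.
  x = -2: f_y(-2, y) = 3*y**2 + 18*y + 16; no integer root y with |y| ≤ 4.
  x = -1: f_y(-1, y) = 3*y**2 + 14*y + 9; no integer root y with |y| ≤ 4.
  x = 0: f_y(0, y) = 3*y**2 + 10*y + 4; no integer root y with |y| ≤ 4.
  x = 1: f_y(1, y) = 3*y**2 + 6*y + 1; no integer root y with |y| ≤ 4.
  x = 2: f_y(2, y) = 3*y**2 + 2*y; vanishes at y ∈ {0}. (2, 0): f_x = 0, f = 0 — SINGULAR.
  x = 3: f_y(3, y) = 3*y**2 - 2*y + 1; no integer root y with |y| ≤ 4.
  x = 4: f_y(4, y) = 3*y**2 - 6*y + 4; no integer root y with |y| ≤ 4.
Only singular point on the grid: (2, 0).
Classify: substitute x = 2 + u, y = 0 + v and expand: f = u**2*v - u**2 - 2*u*v**2 + v**3 + v**2.
No constant or linear terms (consistent with a singular point). Quadratic part: -u**2 + v**2. Cubic part: u**2*v - 2*u*v**2 + v**3.
The quadratic part v**2 - u**2 = (v − u)(v + u) splits into two distinct linear factors, so there are two distinct tangent lines y − 0 = ±(x − 2) — this is a node (ordinary double point).
Classification: node.


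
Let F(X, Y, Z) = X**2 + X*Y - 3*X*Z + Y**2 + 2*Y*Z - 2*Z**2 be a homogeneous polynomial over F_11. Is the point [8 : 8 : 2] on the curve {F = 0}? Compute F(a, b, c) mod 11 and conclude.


F(8,8,2) ≡ 3 (mod 11); P is NOT on the curve.

Evaluate F(8, 8, 2) term-by-term (mod 11).
  X**2 ↦ 1·64·1·1 = 64
  X*Y ↦ 1·8·8·1 = 64
  -3*X*Z ↦ -3·8·1·2 = -48
  Y**2 ↦ 1·1·64·1 = 64
  2*Y*Z ↦ 2·1·8·2 = 32
  -2*Z**2 ↦ -2·1·1·4 = -8
Sum: F(8, 8, 2) = (64) + (64) + (-48) + (64) + (32) + (-8) = 168.
Reducing mod 11: 168 ≡ 3 (mod 11).
Since F(a, b, c) ≡ 3 ≠ 0 (mod 11), P does NOT lie on the curve.


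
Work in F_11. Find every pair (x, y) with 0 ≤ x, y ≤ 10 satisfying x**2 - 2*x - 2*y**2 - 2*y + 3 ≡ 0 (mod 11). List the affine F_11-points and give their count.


Affine F_11-points: {(1, 3), (1, 7), (4, 0), (4, 10), (5, 4), (5, 6), (6, 5), (7, 5), (8, 4), (8, 6), (9, 0), (9, 10)}; count = 12.

For each of the 121 pairs (x, y) ∈ F_11², evaluate f(x, y) mod 11. Record the zeros.
  x = 0: [0↦3, 1↦10, 2↦2, 3↦1, 4↦7, 5↦9, 6↦7, 7↦1, 8↦2, 9↦10, 10↦3]  zeros at y ∈ ∅
  x = 1: [0↦2, 1↦9, 2↦1, 3↦0, 4↦6, 5↦8, 6↦6, 7↦0, 8↦1, 9↦9, 10↦2]  zeros at y ∈ {3, 7}
  x = 2: [0↦3, 1↦10, 2↦2, 3↦1, 4↦7, 5↦9, 6↦7, 7↦1, 8↦2, 9↦10, 10↦3]  zeros at y ∈ ∅
  x = 3: [0↦6, 1↦2, 2↦5, 3↦4, 4↦10, 5↦1, 6↦10, 7↦4, 8↦5, 9↦2, 10↦6]  zeros at y ∈ ∅
  x = 4: [0↦0, 1↦7, 2↦10, 3↦9, 4↦4, 5↦6, 6↦4, 7↦9, 8↦10, 9↦7, 10↦0]  zeros at y ∈ {0, 10}
  x = 5: [0↦7, 1↦3, 2↦6, 3↦5, 4↦0, 5↦2, 6↦0, 7↦5, 8↦6, 9↦3, 10↦7]  zeros at y ∈ {4, 6}
  x = 6: [0↦5, 1↦1, 2↦4, 3↦3, 4↦9, 5↦0, 6↦9, 7↦3, 8↦4, 9↦1, 10↦5]  zeros at y ∈ {5}
  x = 7: [0↦5, 1↦1, 2↦4, 3↦3, 4↦9, 5↦0, 6↦9, 7↦3, 8↦4, 9↦1, 10↦5]  zeros at y ∈ {5}
  x = 8: [0↦7, 1↦3, 2↦6, 3↦5, 4↦0, 5↦2, 6↦0, 7↦5, 8↦6, 9↦3, 10↦7]  zeros at y ∈ {4, 6}
  x = 9: [0↦0, 1↦7, 2↦10, 3↦9, 4↦4, 5↦6, 6↦4, 7↦9, 8↦10, 9↦7, 10↦0]  zeros at y ∈ {0, 10}
  x = 10: [0↦6, 1↦2, 2↦5, 3↦4, 4↦10, 5↦1, 6↦10, 7↦4, 8↦5, 9↦2, 10↦6]  zeros at y ∈ ∅
Collecting zeros: affine points = {(1, 3), (1, 7), (4, 0), (4, 10), (5, 4), (5, 6), (6, 5), (7, 5), (8, 4), (8, 6), (9, 0), (9, 10)}.
Total count |C(F_11)_aff| = 12.


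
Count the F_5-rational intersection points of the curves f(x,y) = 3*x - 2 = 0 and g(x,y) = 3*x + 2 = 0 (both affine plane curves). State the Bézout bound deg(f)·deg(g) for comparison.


Common zeros: ∅; count = 0; Bézout bound = 1.

deg(f) = 1, deg(g) = 1, so Bézout bound = 1.
Scan x ∈ F_5. For each x, list the y ∈ F_5 with f(x, y) ≡ 0 and those with g(x, y) ≡ 0 (mod 5); the common zeros in that column are the intersection.
  x = 0: f ≡ 0 at y ∈ ∅; g ≡ 0 at y ∈ ∅; common: ∅.
  x = 1: f ≡ 0 at y ∈ ∅; g ≡ 0 at y ∈ {0, 1, 2, 3, 4}; common: ∅.
  x = 2: f ≡ 0 at y ∈ ∅; g ≡ 0 at y ∈ ∅; common: ∅.
  x = 3: f ≡ 0 at y ∈ ∅; g ≡ 0 at y ∈ ∅; common: ∅.
  x = 4: f ≡ 0 at y ∈ {0, 1, 2, 3, 4}; g ≡ 0 at y ∈ ∅; common: ∅.
Collecting: common zeros = ∅, so the count is 0.
Comparison with the Bézout bound: 0 ≤ 1 = deg(f)·deg(g), as expected for curves with no common component (the affine F_5-count falls short of the bound because intersections may lie at infinity, over extension fields, or carry multiplicity).


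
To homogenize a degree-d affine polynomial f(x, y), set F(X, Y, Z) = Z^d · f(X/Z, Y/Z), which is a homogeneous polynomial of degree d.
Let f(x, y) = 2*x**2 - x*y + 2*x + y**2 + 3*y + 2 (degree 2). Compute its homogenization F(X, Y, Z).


F(X, Y, Z) = 2*X**2 - X*Y + 2*X*Z + Y**2 + 3*Y*Z + 2*Z**2

deg(f) = 2.
Substitute x = X/Z, y = Y/Z into f, then multiply by Z^2.
  monomial 2·x^2·y^0 ↦ 2·X^2·Y^0·Z^0.
  monomial -1·x^1·y^1 ↦ -1·X^1·Y^1·Z^0.
  monomial 2·x^1·y^0 ↦ 2·X^1·Y^0·Z^1.
  monomial 1·x^0·y^2 ↦ 1·X^0·Y^2·Z^0.
  monomial 3·x^0·y^1 ↦ 3·X^0·Y^1·Z^1.
  monomial 2·x^0·y^0 ↦ 2·X^0·Y^0·Z^2.
Collecting: F(X, Y, Z) = 2*X**2 - X*Y + 2*X*Z + Y**2 + 3*Y*Z + 2*Z**2.


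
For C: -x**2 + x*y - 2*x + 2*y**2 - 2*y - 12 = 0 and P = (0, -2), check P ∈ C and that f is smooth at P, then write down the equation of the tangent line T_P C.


Tangent line at P: -4*x - 10*y - 20 = 0.

Step 1: f(0, -2) = 0, so P lies on C.
Step 2: partial derivatives
  f_x(x, y) = -2*x + y - 2, f_y(x, y) = x + 4*y - 2.
  f_x(P) = -4, f_y(P) = -10 (gradient nonzero, so P is smooth).
Step 3: tangent line at P: -4·(x − 0) + -10·(y − -2) = 0.
Expanding: -4*x - 10*y - 20 = 0.


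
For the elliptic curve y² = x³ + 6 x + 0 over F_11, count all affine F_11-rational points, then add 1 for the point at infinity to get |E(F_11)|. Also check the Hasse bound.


Affine points = {(0, 0), (2, 3), (2, 8), (3, 1), (3, 10), (4, 0), (5, 1), (5, 10), (7, 0), (10, 2), (10, 9)}; affine count = 11; |E(F_11)| = 12.

Discriminant check: Δ ∝ 4a³ + 27b² = 4·6³ + 27·0² = 4·216 + 27·0 ≡ 6 (mod 11). Nonzero ⇒ E is nonsingular.
For each x ∈ F_11, compute rhs = x³ + 6·x + 0 mod 11, then count y ∈ F_11 with y² ≡ rhs.
  x = 0: rhs = 0, matching y values: 0 (1 points).
  x = 1: rhs = 7, matching y values: none (0 points).
  x = 2: rhs = 9, matching y values: 3, 8 (2 points).
  x = 3: rhs = 1, matching y values: 1, 10 (2 points).
  x = 4: rhs = 0, matching y values: 0 (1 points).
  x = 5: rhs = 1, matching y values: 1, 10 (2 points).
  x = 6: rhs = 10, matching y values: none (0 points).
  x = 7: rhs = 0, matching y values: 0 (1 points).
  x = 8: rhs = 10, matching y values: none (0 points).
  x = 9: rhs = 2, matching y values: none (0 points).
  x = 10: rhs = 4, matching y values: 2, 9 (2 points).
Total affine count: 11.
Full point count |E(F_11)| = 11 + 1 = 12.
Hasse bound: |12 − (11+1)| = |0| = 0 ≤ 2√11 ≈ 6.6332 ✓.


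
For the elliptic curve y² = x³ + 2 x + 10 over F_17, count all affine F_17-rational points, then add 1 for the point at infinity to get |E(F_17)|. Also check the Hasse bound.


Affine points = {(1, 8), (1, 9), (3, 3), (3, 14), (5, 3), (5, 14), (6, 0), (9, 3), (9, 14), (15, 7), (15, 10)}; affine count = 11; |E(F_17)| = 12.

Discriminant check: Δ ∝ 4a³ + 27b² = 4·2³ + 27·10² = 4·8 + 27·100 ≡ 12 (mod 17). Nonzero ⇒ E is nonsingular.
For each x ∈ F_17, compute rhs = x³ + 2·x + 10 mod 17, then count y ∈ F_17 with y² ≡ rhs.
  x = 0: rhs = 10, matching y values: none (0 points).
  x = 1: rhs = 13, matching y values: 8, 9 (2 points).
  x = 2: rhs = 5, matching y values: none (0 points).
  x = 3: rhs = 9, matching y values: 3, 14 (2 points).
  x = 4: rhs = 14, matching y values: none (0 points).
  x = 5: rhs = 9, matching y values: 3, 14 (2 points).
  x = 6: rhs = 0, matching y values: 0 (1 points).
  x = 7: rhs = 10, matching y values: none (0 points).
  x = 8: rhs = 11, matching y values: none (0 points).
  x = 9: rhs = 9, matching y values: 3, 14 (2 points).
  x = 10: rhs = 10, matching y values: none (0 points).
  x = 11: rhs = 3, matching y values: none (0 points).
  x = 12: rhs = 11, matching y values: none (0 points).
  x = 13: rhs = 6, matching y values: none (0 points).
  x = 14: rhs = 11, matching y values: none (0 points).
  x = 15: rhs = 15, matching y values: 7, 10 (2 points).
  x = 16: rhs = 7, matching y values: none (0 points).
Total affine count: 11.
Full point count |E(F_17)| = 11 + 1 = 12.
Hasse bound: |12 − (17+1)| = |-6| = 6 ≤ 2√17 ≈ 8.2462 ✓.


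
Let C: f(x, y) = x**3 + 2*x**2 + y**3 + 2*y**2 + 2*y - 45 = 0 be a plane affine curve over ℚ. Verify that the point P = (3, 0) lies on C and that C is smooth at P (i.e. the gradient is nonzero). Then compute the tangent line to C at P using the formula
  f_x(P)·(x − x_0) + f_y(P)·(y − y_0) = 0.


Tangent line at P: 39*x + 2*y - 117 = 0.

Step 1: f(3, 0) = 0, so P lies on C.
Step 2: partial derivatives
  f_x(x, y) = 3*x**2 + 4*x, f_y(x, y) = 3*y**2 + 4*y + 2.
  f_x(P) = 39, f_y(P) = 2 (gradient nonzero, so P is smooth).
Step 3: tangent line at P: 39·(x − 3) + 2·(y − 0) = 0.
Expanding: 39*x + 2*y - 117 = 0.


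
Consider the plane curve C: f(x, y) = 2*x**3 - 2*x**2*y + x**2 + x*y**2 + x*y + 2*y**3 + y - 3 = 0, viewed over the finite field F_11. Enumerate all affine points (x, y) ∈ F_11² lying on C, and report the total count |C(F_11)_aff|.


Affine F_11-points: {(0, 1), (1, 0), (1, 5), (2, 10), (3, 3), (5, 2), (5, 10), (6, 4), (6, 7), (6, 8), (7, 9), (8, 10)}; count = 12.

For each of the 121 pairs (x, y) ∈ F_11², evaluate f(x, y) mod 11. Record the zeros.
  x = 0: [0↦8, 1↦0, 2↦4, 3↦10, 4↦8, 5↦10, 6↦6, 7↦8, 8↦6, 9↦1, 10↦5]  zeros at y ∈ {1}
  x = 1: [0↦0, 1↦3, 2↦9, 3↦8, 4↦1, 5↦0, 6↦6, 7↦9, 8↦10, 9↦10, 10↦10]  zeros at y ∈ {0, 5}
  x = 2: [0↦6, 1↦5, 2↦9, 3↦8, 4↦3, 5↦6, 6↦7, 7↦7, 8↦7, 9↦8, 10↦0]  zeros at y ∈ {10}
  x = 3: [0↦5, 1↦7, 2↦5, 3↦0, 4↦4, 5↦7, 6↦10, 7↦3, 8↦9, 9↦7, 10↦9]  zeros at y ∈ {3}
  x = 4: [0↦9, 1↦10, 2↦9, 3↦7, 4↦5, 5↦4, 6↦5, 7↦9, 8↦6, 9↦8, 10↦5]  zeros at y ∈ ∅
  x = 5: [0↦8, 1↦4, 2↦0, 3↦8, 4↦7, 5↦9, 6↦4, 7↦4, 8↦10, 9↦1, 10↦0]  zeros at y ∈ {2, 10}
  x = 6: [0↦3, 1↦1, 2↦1, 3↦4, 4↦0, 5↦1, 6↦8, 7↦0, 8↦0, 9↦9, 10↦6]  zeros at y ∈ {4, 7, 8}
  x = 7: [0↦6, 1↦2, 2↦2, 3↦7, 4↦7, 5↦3, 6↦7, 7↦9, 8↦10, 9↦0, 10↦2]  zeros at y ∈ {9}
  x = 8: [0↦7, 1↦8, 2↦4, 3↦7, 4↦7, 5↦5, 6↦2, 7↦10, 8↦8, 9↦8, 10↦0]  zeros at y ∈ {10}
  x = 9: [0↦7, 1↦9, 2↦8, 3↦5, 4↦1, 5↦8, 6↦5, 7↦4, 8↦6, 9↦1, 10↦1]  zeros at y ∈ ∅
  x = 10: [0↦7, 1↦6, 2↦4, 3↦2, 4↦1, 5↦2, 6↦6, 7↦3, 8↦5, 9↦2, 10↦6]  zeros at y ∈ ∅
Collecting zeros: affine points = {(0, 1), (1, 0), (1, 5), (2, 10), (3, 3), (5, 2), (5, 10), (6, 4), (6, 7), (6, 8), (7, 9), (8, 10)}.
Total count |C(F_11)_aff| = 12.


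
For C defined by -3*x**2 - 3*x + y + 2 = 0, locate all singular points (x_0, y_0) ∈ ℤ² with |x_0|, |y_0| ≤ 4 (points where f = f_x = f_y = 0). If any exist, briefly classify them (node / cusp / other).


No singular points in the scanned grid; C is smooth there.

Compute partial derivatives:
  f_x = -6*x - 3.
  f_y = 1.
f_y = 1 is a nonzero constant, so f_y never vanishes: no point (x, y) can satisfy f = f_x = f_y = 0. In particular no (x, y) ∈ {−4, ..., 4}² is singular; the curve is smooth.


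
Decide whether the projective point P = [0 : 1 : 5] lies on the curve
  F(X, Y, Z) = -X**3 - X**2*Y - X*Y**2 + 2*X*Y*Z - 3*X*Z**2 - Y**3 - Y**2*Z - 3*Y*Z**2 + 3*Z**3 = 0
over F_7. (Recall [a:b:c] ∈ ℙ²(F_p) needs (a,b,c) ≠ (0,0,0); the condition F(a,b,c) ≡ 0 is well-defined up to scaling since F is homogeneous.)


F(0,1,5) ≡ 0 (mod 7); P is on the curve.

Evaluate F(0, 1, 5) term-by-term (mod 7).
  -X**3 ↦ -1·0·1·1 = 0
  -X**2*Y ↦ -1·0·1·1 = 0
  -X*Y**2 ↦ -1·0·1·1 = 0
  2*X*Y*Z ↦ 2·0·1·5 = 0
  -3*X*Z**2 ↦ -3·0·1·25 = 0
  -Y**3 ↦ -1·1·1·1 = -1
  -Y**2*Z ↦ -1·1·1·5 = -5
  -3*Y*Z**2 ↦ -3·1·1·25 = -75
  3*Z**3 ↦ 3·1·1·125 = 375
Sum: F(0, 1, 5) = (0) + (0) + (0) + (0) + (0) + (-1) + (-5) + (-75) + (375) = 294.
Reducing mod 7: 294 ≡ 0 (mod 7).
Since F(a, b, c) ≡ 0 (mod 7), P lies on the curve.


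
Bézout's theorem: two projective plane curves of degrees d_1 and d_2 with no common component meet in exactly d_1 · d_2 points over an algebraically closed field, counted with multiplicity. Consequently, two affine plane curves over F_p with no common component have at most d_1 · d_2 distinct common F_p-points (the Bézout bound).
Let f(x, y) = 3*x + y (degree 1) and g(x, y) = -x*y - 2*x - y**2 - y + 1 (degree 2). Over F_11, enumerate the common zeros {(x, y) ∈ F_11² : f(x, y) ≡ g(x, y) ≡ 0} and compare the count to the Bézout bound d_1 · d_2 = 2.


Common zeros: {(6, 4), (7, 1)}; count = 2; Bézout bound = 2.

deg(f) = 1, deg(g) = 2, so Bézout bound = 2.
Scan x ∈ F_11. For each x, list the y ∈ F_11 with f(x, y) ≡ 0 and those with g(x, y) ≡ 0 (mod 11); the common zeros in that column are the intersection.
  x = 0: f ≡ 0 at y ∈ {0}; g ≡ 0 at y ∈ {3, 7}; common: ∅.
  x = 1: f ≡ 0 at y ∈ {8}; g ≡ 0 at y ∈ {10}; common: ∅.
  x = 2: f ≡ 0 at y ∈ {5}; g ≡ 0 at y ∈ ∅; common: ∅.
  x = 3: f ≡ 0 at y ∈ {2}; g ≡ 0 at y ∈ ∅; common: ∅.
  x = 4: f ≡ 0 at y ∈ {10}; g ≡ 0 at y ∈ ∅; common: ∅.
  x = 5: f ≡ 0 at y ∈ {7}; g ≡ 0 at y ∈ {8}; common: ∅.
  x = 6: f ≡ 0 at y ∈ {4}; g ≡ 0 at y ∈ {0, 4}; common: {4}.
  x = 7: f ≡ 0 at y ∈ {1}; g ≡ 0 at y ∈ {1, 2}; common: {1}.
  x = 8: f ≡ 0 at y ∈ {9}; g ≡ 0 at y ∈ ∅; common: ∅.
  x = 9: f ≡ 0 at y ∈ {6}; g ≡ 0 at y ∈ ∅; common: ∅.
  x = 10: f ≡ 0 at y ∈ {3}; g ≡ 0 at y ∈ {5, 6}; common: ∅.
Collecting: common zeros = {(6, 4), (7, 1)}, so the count is 2.
Comparison with the Bézout bound: 2 ≤ 2 = deg(f)·deg(g), as expected for curves with no common component (the bound is attained).


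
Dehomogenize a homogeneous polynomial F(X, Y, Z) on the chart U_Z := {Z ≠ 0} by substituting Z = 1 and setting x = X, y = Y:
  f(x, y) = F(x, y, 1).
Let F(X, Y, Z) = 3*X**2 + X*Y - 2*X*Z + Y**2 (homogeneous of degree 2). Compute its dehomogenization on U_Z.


f(x, y) = 3*x**2 + x*y - 2*x + y**2

On U_Z we set Z = 1. Each monomial c·X^i·Y^j·Z^k in F becomes c·x^i·y^j·1^k = c·x^i·y^j.
Substituting Z = 1: F(X, Y, 1) = 3*x**2 + x*y - 2*x + y**2.
Note: deg(f) ≤ deg(F) = 2; strict inequality happens when F is divisible by Z (lost terms).


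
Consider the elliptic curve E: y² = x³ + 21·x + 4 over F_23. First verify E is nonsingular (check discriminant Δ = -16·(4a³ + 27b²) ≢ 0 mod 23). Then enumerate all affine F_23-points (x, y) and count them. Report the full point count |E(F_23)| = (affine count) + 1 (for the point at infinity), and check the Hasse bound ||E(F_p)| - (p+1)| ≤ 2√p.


Affine points = {(0, 2), (0, 21), (1, 7), (1, 16), (2, 10), (2, 13), (3, 5), (3, 18), (5, 2), (5, 21), (6, 1), (6, 22), (9, 5), (9, 18), (10, 8), (10, 15), (11, 5), (11, 18), (12, 11), (12, 12), (13, 6), (13, 17), (14, 11), (14, 12), (18, 2), (18, 21), (20, 11), (20, 12), (21, 0)}; affine count = 29; |E(F_23)| = 30.

Discriminant check: Δ ∝ 4a³ + 27b² = 4·21³ + 27·4² = 4·9261 + 27·16 ≡ 9 (mod 23). Nonzero ⇒ E is nonsingular.
For each x ∈ F_23, compute rhs = x³ + 21·x + 4 mod 23, then count y ∈ F_23 with y² ≡ rhs.
  x = 0: rhs = 4, matching y values: 2, 21 (2 points).
  x = 1: rhs = 3, matching y values: 7, 16 (2 points).
  x = 2: rhs = 8, matching y values: 10, 13 (2 points).
  x = 3: rhs = 2, matching y values: 5, 18 (2 points).
  x = 4: rhs = 14, matching y values: none (0 points).
  x = 5: rhs = 4, matching y values: 2, 21 (2 points).
  x = 6: rhs = 1, matching y values: 1, 22 (2 points).
  x = 7: rhs = 11, matching y values: none (0 points).
  x = 8: rhs = 17, matching y values: none (0 points).
  x = 9: rhs = 2, matching y values: 5, 18 (2 points).
  x = 10: rhs = 18, matching y values: 8, 15 (2 points).
  x = 11: rhs = 2, matching y values: 5, 18 (2 points).
  x = 12: rhs = 6, matching y values: 11, 12 (2 points).
  x = 13: rhs = 13, matching y values: 6, 17 (2 points).
  x = 14: rhs = 6, matching y values: 11, 12 (2 points).
  x = 15: rhs = 14, matching y values: none (0 points).
  x = 16: rhs = 20, matching y values: none (0 points).
  x = 17: rhs = 7, matching y values: none (0 points).
  x = 18: rhs = 4, matching y values: 2, 21 (2 points).
  x = 19: rhs = 17, matching y values: none (0 points).
  x = 20: rhs = 6, matching y values: 11, 12 (2 points).
  x = 21: rhs = 0, matching y values: 0 (1 points).
  x = 22: rhs = 5, matching y values: none (0 points).
Total affine count: 29.
Full point count |E(F_23)| = 29 + 1 = 30.
Hasse bound: |30 − (23+1)| = |6| = 6 ≤ 2√23 ≈ 9.5917 ✓.


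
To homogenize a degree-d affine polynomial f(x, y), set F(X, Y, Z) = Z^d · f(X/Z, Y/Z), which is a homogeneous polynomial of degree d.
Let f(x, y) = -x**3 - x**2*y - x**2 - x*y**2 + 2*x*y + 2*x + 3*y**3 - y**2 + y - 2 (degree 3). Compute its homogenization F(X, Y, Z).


F(X, Y, Z) = -X**3 - X**2*Y - X**2*Z - X*Y**2 + 2*X*Y*Z + 2*X*Z**2 + 3*Y**3 - Y**2*Z + Y*Z**2 - 2*Z**3

deg(f) = 3.
Substitute x = X/Z, y = Y/Z into f, then multiply by Z^3.
  monomial -1·x^3·y^0 ↦ -1·X^3·Y^0·Z^0.
  monomial -1·x^2·y^1 ↦ -1·X^2·Y^1·Z^0.
  monomial -1·x^2·y^0 ↦ -1·X^2·Y^0·Z^1.
  monomial -1·x^1·y^2 ↦ -1·X^1·Y^2·Z^0.
  monomial 2·x^1·y^1 ↦ 2·X^1·Y^1·Z^1.
  monomial 2·x^1·y^0 ↦ 2·X^1·Y^0·Z^2.
  monomial 3·x^0·y^3 ↦ 3·X^0·Y^3·Z^0.
  monomial -1·x^0·y^2 ↦ -1·X^0·Y^2·Z^1.
  monomial 1·x^0·y^1 ↦ 1·X^0·Y^1·Z^2.
  monomial -2·x^0·y^0 ↦ -2·X^0·Y^0·Z^3.
Collecting: F(X, Y, Z) = -X**3 - X**2*Y - X**2*Z - X*Y**2 + 2*X*Y*Z + 2*X*Z**2 + 3*Y**3 - Y**2*Z + Y*Z**2 - 2*Z**3.


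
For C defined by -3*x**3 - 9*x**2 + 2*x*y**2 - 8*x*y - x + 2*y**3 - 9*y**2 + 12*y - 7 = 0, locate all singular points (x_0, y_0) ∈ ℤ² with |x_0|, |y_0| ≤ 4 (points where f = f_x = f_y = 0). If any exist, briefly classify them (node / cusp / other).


Singular points: {(-1, 2)}; classification: cusp.

Compute partial derivatives:
  f_x = -9*x**2 - 18*x + 2*y**2 - 8*y - 1.
  f_y = 4*x*y - 8*x + 6*y**2 - 18*y + 12.
Scan x_0 ∈ {−4, ..., 4}. For each x_0, f_y(x_0, y) is a polynomial in y; find its integer roots y ∈ {−4, ..., 4}, then test f_x and f at those candidates.
  x = -4: f_y(-4, y) = 6*y**2 - 34*y + 44; vanishes at y ∈ {2}. (-4, 2): f_x = -81 ≠ 0.
  x = -3: f_y(-3, y) = 6*y**2 - 30*y + 36; vanishes at y ∈ {2, 3}. (-3, 2): f_x = -36 ≠ 0; (-3, 3): f_x = -34 ≠ 0.
  x = -2: f_y(-2, y) = 6*y**2 - 26*y + 28; vanishes at y ∈ {2}. (-2, 2): f_x = -9 ≠ 0.
  x = -1: f_y(-1, y) = 6*y**2 - 22*y + 20; vanishes at y ∈ {2}. (-1, 2): f_x = 0, f = 0 — SINGULAR.
  x = 0: f_y(0, y) = 6*y**2 - 18*y + 12; vanishes at y ∈ {1, 2}. (0, 1): f_x = -7 ≠ 0; (0, 2): f_x = -9 ≠ 0.
  x = 1: f_y(1, y) = 6*y**2 - 14*y + 4; vanishes at y ∈ {2}. (1, 2): f_x = -36 ≠ 0.
  x = 2: f_y(2, y) = 6*y**2 - 10*y - 4; vanishes at y ∈ {2}. (2, 2): f_x = -81 ≠ 0.
  x = 3: f_y(3, y) = 6*y**2 - 6*y - 12; vanishes at y ∈ {-1, 2}. (3, -1): f_x = -126 ≠ 0; (3, 2): f_x = -144 ≠ 0.
  x = 4: f_y(4, y) = 6*y**2 - 2*y - 20; vanishes at y ∈ {2}. (4, 2): f_x = -225 ≠ 0.
Only singular point on the grid: (-1, 2).
Classify: substitute x = -1 + u, y = 2 + v and expand: f = -3*u**3 + 2*u*v**2 + 2*v**3 + v**2.
No constant or linear terms (consistent with a singular point). Quadratic part: v**2. Cubic part: -3*u**3 + 2*u*v**2 + 2*v**3.
The quadratic part v**2 is a perfect square, so there is a single (double) tangent line v = 0, i.e. y = 2. Restricting the cubic part to that line (v = 0) leaves -3*u**3 ≠ 0, so f is not divisible by v and the branch is v² ≈ 3*u**3 to lowest order — this is a cusp.
Classification: cusp.


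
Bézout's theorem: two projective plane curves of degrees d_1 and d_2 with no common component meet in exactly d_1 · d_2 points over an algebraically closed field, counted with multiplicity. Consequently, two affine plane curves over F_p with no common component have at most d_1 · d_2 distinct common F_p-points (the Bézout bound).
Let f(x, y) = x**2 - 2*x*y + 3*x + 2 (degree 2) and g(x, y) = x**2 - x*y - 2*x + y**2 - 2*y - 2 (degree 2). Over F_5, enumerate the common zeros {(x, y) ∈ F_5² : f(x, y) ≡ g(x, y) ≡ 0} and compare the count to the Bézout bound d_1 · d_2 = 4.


Common zeros: {(2, 3)}; count = 1; Bézout bound = 4.

deg(f) = 2, deg(g) = 2, so Bézout bound = 4.
Scan x ∈ F_5. For each x, list the y ∈ F_5 with f(x, y) ≡ 0 and those with g(x, y) ≡ 0 (mod 5); the common zeros in that column are the intersection.
  x = 0: f ≡ 0 at y ∈ ∅; g ≡ 0 at y ∈ ∅; common: ∅.
  x = 1: f ≡ 0 at y ∈ {3}; g ≡ 0 at y ∈ {1, 2}; common: ∅.
  x = 2: f ≡ 0 at y ∈ {3}; g ≡ 0 at y ∈ {1, 3}; common: {3}.
  x = 3: f ≡ 0 at y ∈ {0}; g ≡ 0 at y ∈ {2, 3}; common: ∅.
  x = 4: f ≡ 0 at y ∈ {0}; g ≡ 0 at y ∈ ∅; common: ∅.
Collecting: common zeros = {(2, 3)}, so the count is 1.
Comparison with the Bézout bound: 1 ≤ 4 = deg(f)·deg(g), as expected for curves with no common component (the affine F_5-count falls short of the bound because intersections may lie at infinity, over extension fields, or carry multiplicity).


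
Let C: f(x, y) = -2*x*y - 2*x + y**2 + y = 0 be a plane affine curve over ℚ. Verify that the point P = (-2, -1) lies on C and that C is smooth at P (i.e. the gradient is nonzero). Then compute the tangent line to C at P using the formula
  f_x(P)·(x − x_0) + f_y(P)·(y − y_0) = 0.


Tangent line at P: 3*y + 3 = 0.

Step 1: f(-2, -1) = 0, so P lies on C.
Step 2: partial derivatives
  f_x(x, y) = -2*y - 2, f_y(x, y) = -2*x + 2*y + 1.
  f_x(P) = 0, f_y(P) = 3 (gradient nonzero, so P is smooth).
Step 3: tangent line at P: 0·(x − -2) + 3·(y − -1) = 0.
Expanding: 3*y + 3 = 0.


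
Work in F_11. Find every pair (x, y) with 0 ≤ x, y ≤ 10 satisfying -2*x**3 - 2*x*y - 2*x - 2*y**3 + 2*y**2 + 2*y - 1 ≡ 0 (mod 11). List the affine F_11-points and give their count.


Affine F_11-points: {(2, 2), (2, 5), (3, 2), (4, 1), (5, 8), (6, 2), (7, 6), (8, 6), (8, 7), (8, 10), (10, 4)}; count = 11.

For each of the 121 pairs (x, y) ∈ F_11², evaluate f(x, y) mod 11. Record the zeros.
  x = 0: [0↦10, 1↦1, 2↦6, 3↦2, 4↦10, 5↦7, 6↦3, 7↦8, 8↦10, 9↦8, 10↦1]  zeros at y ∈ ∅
  x = 1: [0↦6, 1↦6, 2↦9, 3↦3, 4↦9, 5↦4, 6↦9, 7↦1, 8↦1, 9↦8, 10↦10]  zeros at y ∈ ∅
  x = 2: [0↦1, 1↦10, 2↦0, 3↦3, 4↦7, 5↦0, 6↦3, 7↦4, 8↦2, 9↦7, 10↦7]  zeros at y ∈ {2, 5}
  x = 3: [0↦5, 1↦1, 2↦0, 3↦1, 4↦3, 5↦5, 6↦6, 7↦5, 8↦1, 9↦4, 10↦2]  zeros at y ∈ {2}
  x = 4: [0↦6, 1↦0, 2↦8, 3↦7, 4↦7, 5↦7, 6↦6, 7↦3, 8↦8, 9↦9, 10↦5]  zeros at y ∈ {1}
  x = 5: [0↦3, 1↦6, 2↦1, 3↦9, 4↦7, 5↦5, 6↦2, 7↦8, 8↦0, 9↦10, 10↦4]  zeros at y ∈ {8}
  x = 6: [0↦6, 1↦7, 2↦0, 3↦6, 4↦2, 5↦9, 6↦4, 7↦8, 8↦9, 9↦6, 10↦9]  zeros at y ∈ {2}
  x = 7: [0↦3, 1↦2, 2↦4, 3↦8, 4↦2, 5↦7, 6↦0, 7↦2, 8↦1, 9↦7, 10↦8]  zeros at y ∈ {6}
  x = 8: [0↦4, 1↦1, 2↦1, 3↦3, 4↦6, 5↦9, 6↦0, 7↦0, 8↦8, 9↦1, 10↦0]  zeros at y ∈ {6, 7, 10}
  x = 9: [0↦8, 1↦3, 2↦1, 3↦1, 4↦2, 5↦3, 6↦3, 7↦1, 8↦7, 9↦9, 10↦6]  zeros at y ∈ ∅
  x = 10: [0↦3, 1↦7, 2↦3, 3↦1, 4↦0, 5↦10, 6↦8, 7↦4, 8↦8, 9↦8, 10↦3]  zeros at y ∈ {4}
Collecting zeros: affine points = {(2, 2), (2, 5), (3, 2), (4, 1), (5, 8), (6, 2), (7, 6), (8, 6), (8, 7), (8, 10), (10, 4)}.
Total count |C(F_11)_aff| = 11.


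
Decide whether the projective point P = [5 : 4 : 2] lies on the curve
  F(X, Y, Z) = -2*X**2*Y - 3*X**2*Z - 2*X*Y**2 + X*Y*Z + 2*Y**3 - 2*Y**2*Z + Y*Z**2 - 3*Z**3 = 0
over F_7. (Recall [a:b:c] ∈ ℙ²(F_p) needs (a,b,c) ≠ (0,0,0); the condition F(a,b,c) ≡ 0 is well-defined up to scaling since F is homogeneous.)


F(5,4,2) ≡ 6 (mod 7); P is NOT on the curve.

Evaluate F(5, 4, 2) term-by-term (mod 7).
  -2*X**2*Y ↦ -2·25·4·1 = -200
  -3*X**2*Z ↦ -3·25·1·2 = -150
  -2*X*Y**2 ↦ -2·5·16·1 = -160
  X*Y*Z ↦ 1·5·4·2 = 40
  2*Y**3 ↦ 2·1·64·1 = 128
  -2*Y**2*Z ↦ -2·1·16·2 = -64
  Y*Z**2 ↦ 1·1·4·4 = 16
  -3*Z**3 ↦ -3·1·1·8 = -24
Sum: F(5, 4, 2) = (-200) + (-150) + (-160) + (40) + (128) + (-64) + (16) + (-24) = -414.
Reducing mod 7: -414 ≡ 6 (mod 7).
Since F(a, b, c) ≡ 6 ≠ 0 (mod 7), P does NOT lie on the curve.


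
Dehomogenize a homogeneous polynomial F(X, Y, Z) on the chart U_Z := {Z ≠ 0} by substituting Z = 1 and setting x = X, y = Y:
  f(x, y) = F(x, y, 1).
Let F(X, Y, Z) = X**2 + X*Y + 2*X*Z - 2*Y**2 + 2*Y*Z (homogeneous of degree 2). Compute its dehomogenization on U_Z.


f(x, y) = x**2 + x*y + 2*x - 2*y**2 + 2*y

On U_Z we set Z = 1. Each monomial c·X^i·Y^j·Z^k in F becomes c·x^i·y^j·1^k = c·x^i·y^j.
Substituting Z = 1: F(X, Y, 1) = x**2 + x*y + 2*x - 2*y**2 + 2*y.
Note: deg(f) ≤ deg(F) = 2; strict inequality happens when F is divisible by Z (lost terms).


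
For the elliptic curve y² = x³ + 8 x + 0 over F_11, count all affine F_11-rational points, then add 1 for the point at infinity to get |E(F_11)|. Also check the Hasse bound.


Affine points = {(0, 0), (1, 3), (1, 8), (5, 0), (6, 0), (7, 5), (7, 6), (8, 2), (8, 9), (9, 3), (9, 8)}; affine count = 11; |E(F_11)| = 12.

Discriminant check: Δ ∝ 4a³ + 27b² = 4·8³ + 27·0² = 4·512 + 27·0 ≡ 2 (mod 11). Nonzero ⇒ E is nonsingular.
For each x ∈ F_11, compute rhs = x³ + 8·x + 0 mod 11, then count y ∈ F_11 with y² ≡ rhs.
  x = 0: rhs = 0, matching y values: 0 (1 points).
  x = 1: rhs = 9, matching y values: 3, 8 (2 points).
  x = 2: rhs = 2, matching y values: none (0 points).
  x = 3: rhs = 7, matching y values: none (0 points).
  x = 4: rhs = 8, matching y values: none (0 points).
  x = 5: rhs = 0, matching y values: 0 (1 points).
  x = 6: rhs = 0, matching y values: 0 (1 points).
  x = 7: rhs = 3, matching y values: 5, 6 (2 points).
  x = 8: rhs = 4, matching y values: 2, 9 (2 points).
  x = 9: rhs = 9, matching y values: 3, 8 (2 points).
  x = 10: rhs = 2, matching y values: none (0 points).
Total affine count: 11.
Full point count |E(F_11)| = 11 + 1 = 12.
Hasse bound: |12 − (11+1)| = |0| = 0 ≤ 2√11 ≈ 6.6332 ✓.
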